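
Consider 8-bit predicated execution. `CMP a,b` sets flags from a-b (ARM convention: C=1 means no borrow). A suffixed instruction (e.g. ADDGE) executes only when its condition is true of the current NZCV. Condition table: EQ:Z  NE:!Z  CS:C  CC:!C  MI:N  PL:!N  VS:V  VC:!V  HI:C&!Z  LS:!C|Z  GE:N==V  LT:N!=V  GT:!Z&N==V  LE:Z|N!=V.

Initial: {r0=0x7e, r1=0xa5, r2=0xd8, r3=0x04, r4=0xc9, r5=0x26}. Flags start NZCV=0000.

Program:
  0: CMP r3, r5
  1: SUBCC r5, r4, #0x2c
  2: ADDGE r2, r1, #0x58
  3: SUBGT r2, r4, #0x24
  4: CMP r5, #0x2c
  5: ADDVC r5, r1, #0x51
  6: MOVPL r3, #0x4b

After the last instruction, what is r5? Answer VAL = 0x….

VAL = 0x9d

0: ✓ CMP  NZCV=1000
1: ✓ SUBCC  r5←0x9d
2: · ADDGE
3: · SUBGT
4: ✓ CMP  NZCV=0011
5: · ADDVC
6: ✓ MOVPL  r3←0x4b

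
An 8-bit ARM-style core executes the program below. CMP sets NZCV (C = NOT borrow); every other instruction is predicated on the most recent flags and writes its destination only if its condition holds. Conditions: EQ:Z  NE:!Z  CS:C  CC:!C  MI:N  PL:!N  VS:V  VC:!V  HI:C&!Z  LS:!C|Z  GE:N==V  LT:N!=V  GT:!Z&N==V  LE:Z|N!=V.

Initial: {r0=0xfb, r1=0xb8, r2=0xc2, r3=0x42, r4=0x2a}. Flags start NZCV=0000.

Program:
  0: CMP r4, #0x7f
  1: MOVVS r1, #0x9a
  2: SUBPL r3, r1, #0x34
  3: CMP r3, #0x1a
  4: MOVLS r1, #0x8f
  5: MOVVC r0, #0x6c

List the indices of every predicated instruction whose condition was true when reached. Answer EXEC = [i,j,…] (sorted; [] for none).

[0] flags=1000 → (cmp)
[1] flags=1000 VS?F → skip
[2] flags=1000 PL?F → skip
[3] flags=0010 → (cmp)
[4] flags=0010 LS?F → skip
[5] flags=0010 VC?T → r0=0x6c

EXEC = [5]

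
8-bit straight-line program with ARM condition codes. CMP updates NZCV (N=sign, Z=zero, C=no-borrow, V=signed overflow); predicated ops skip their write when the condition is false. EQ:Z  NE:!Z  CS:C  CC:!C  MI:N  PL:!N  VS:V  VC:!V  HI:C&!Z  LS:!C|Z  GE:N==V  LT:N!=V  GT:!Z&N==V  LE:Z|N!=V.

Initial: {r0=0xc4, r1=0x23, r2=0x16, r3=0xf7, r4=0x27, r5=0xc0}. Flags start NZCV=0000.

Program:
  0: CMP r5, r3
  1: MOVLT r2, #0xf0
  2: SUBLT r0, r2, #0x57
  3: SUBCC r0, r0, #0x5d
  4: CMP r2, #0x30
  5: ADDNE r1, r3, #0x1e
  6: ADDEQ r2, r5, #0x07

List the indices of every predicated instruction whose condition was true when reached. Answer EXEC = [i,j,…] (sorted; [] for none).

EXEC = [1,2,3,5]

[0] flags=1000 → (cmp)
[1] flags=1000 LT?T → r2=0xf0
[2] flags=1000 LT?T → r0=0x99
[3] flags=1000 CC?T → r0=0x3c
[4] flags=1010 → (cmp)
[5] flags=1010 NE?T → r1=0x15
[6] flags=1010 EQ?F → skip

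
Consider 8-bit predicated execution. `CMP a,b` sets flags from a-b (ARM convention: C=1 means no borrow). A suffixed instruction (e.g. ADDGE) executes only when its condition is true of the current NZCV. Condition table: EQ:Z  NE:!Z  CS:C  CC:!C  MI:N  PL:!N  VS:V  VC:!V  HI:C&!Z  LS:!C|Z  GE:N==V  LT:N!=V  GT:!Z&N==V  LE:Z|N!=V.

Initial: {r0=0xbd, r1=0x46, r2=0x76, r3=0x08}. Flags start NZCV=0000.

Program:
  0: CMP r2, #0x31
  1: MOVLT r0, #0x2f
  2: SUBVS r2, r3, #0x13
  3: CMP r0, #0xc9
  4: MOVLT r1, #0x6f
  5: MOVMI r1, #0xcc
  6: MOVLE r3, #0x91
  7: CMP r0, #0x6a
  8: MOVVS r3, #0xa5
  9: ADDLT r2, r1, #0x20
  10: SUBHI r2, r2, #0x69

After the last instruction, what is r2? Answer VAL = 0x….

0: ✓ CMP  NZCV=0010
1: · MOVLT
2: · SUBVS
3: ✓ CMP  NZCV=1000
4: ✓ MOVLT  r1←0x6f
5: ✓ MOVMI  r1←0xcc
6: ✓ MOVLE  r3←0x91
7: ✓ CMP  NZCV=0011
8: ✓ MOVVS  r3←0xa5
9: ✓ ADDLT  r2←0xec
10: ✓ SUBHI  r2←0x83

VAL = 0x83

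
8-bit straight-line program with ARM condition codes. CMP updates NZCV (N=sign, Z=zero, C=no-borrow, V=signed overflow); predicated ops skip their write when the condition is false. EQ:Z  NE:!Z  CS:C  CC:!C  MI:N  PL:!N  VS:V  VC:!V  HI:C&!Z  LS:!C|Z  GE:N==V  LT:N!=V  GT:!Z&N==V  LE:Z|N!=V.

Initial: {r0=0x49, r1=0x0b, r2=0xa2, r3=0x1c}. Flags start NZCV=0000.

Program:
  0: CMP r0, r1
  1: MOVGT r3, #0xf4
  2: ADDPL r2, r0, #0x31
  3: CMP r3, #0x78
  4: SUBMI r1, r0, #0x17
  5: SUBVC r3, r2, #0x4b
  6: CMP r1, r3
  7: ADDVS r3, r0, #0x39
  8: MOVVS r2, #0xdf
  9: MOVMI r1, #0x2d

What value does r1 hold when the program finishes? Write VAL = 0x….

[0] flags=0010 → (cmp)
[1] flags=0010 GT?T → r3=0xf4
[2] flags=0010 PL?T → r2=0x7a
[3] flags=0011 → (cmp)
[4] flags=0011 MI?F → skip
[5] flags=0011 VC?F → skip
[6] flags=0000 → (cmp)
[7] flags=0000 VS?F → skip
[8] flags=0000 VS?F → skip
[9] flags=0000 MI?F → skip

VAL = 0x0b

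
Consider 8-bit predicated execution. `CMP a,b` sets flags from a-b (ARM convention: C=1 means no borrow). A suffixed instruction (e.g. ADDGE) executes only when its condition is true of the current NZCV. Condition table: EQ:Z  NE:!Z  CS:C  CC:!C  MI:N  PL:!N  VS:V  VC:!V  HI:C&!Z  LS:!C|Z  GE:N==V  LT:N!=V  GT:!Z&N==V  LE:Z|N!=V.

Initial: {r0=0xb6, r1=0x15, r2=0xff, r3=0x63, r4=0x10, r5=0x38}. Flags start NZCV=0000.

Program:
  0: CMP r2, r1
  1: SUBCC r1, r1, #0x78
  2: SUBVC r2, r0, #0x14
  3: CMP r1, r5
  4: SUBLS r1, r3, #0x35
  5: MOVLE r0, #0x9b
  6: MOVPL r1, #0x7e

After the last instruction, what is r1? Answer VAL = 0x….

VAL = 0x2e

[0] flags=1010 → (cmp)
[1] flags=1010 CC?F → skip
[2] flags=1010 VC?T → r2=0xa2
[3] flags=1000 → (cmp)
[4] flags=1000 LS?T → r1=0x2e
[5] flags=1000 LE?T → r0=0x9b
[6] flags=1000 PL?F → skip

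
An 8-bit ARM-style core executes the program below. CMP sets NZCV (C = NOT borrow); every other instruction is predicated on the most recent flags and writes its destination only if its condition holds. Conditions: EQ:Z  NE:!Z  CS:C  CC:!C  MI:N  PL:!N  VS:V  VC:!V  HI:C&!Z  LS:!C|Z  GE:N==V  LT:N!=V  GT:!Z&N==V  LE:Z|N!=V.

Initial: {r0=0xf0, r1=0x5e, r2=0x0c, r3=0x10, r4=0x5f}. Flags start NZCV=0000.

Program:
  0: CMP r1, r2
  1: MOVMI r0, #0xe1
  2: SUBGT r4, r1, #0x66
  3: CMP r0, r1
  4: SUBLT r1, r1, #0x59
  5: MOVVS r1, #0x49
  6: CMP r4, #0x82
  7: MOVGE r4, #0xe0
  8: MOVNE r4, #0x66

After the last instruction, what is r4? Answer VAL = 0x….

[0] flags=0010 → (cmp)
[1] flags=0010 MI?F → skip
[2] flags=0010 GT?T → r4=0xf8
[3] flags=1010 → (cmp)
[4] flags=1010 LT?T → r1=0x05
[5] flags=1010 VS?F → skip
[6] flags=0010 → (cmp)
[7] flags=0010 GE?T → r4=0xe0
[8] flags=0010 NE?T → r4=0x66

VAL = 0x66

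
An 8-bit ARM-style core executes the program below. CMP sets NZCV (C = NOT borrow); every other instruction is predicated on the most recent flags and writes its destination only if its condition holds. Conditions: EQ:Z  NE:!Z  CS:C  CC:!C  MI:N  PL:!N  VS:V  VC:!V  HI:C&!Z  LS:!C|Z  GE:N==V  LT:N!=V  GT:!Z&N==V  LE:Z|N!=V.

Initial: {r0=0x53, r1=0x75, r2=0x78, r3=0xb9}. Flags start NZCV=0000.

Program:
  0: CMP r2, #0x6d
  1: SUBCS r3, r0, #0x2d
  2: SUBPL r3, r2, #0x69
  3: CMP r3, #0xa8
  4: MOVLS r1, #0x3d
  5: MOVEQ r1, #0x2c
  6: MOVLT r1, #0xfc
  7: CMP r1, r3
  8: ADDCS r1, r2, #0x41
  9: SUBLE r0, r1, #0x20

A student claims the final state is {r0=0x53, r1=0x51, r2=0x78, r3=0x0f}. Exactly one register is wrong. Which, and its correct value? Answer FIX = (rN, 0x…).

[0] flags=0010 → (cmp)
[1] flags=0010 CS?T → r3=0x26
[2] flags=0010 PL?T → r3=0x0f
[3] flags=0000 → (cmp)
[4] flags=0000 LS?T → r1=0x3d
[5] flags=0000 EQ?F → skip
[6] flags=0000 LT?F → skip
[7] flags=0010 → (cmp)
[8] flags=0010 CS?T → r1=0xb9
[9] flags=0010 LE?F → skip

FIX = (r1, 0xb9)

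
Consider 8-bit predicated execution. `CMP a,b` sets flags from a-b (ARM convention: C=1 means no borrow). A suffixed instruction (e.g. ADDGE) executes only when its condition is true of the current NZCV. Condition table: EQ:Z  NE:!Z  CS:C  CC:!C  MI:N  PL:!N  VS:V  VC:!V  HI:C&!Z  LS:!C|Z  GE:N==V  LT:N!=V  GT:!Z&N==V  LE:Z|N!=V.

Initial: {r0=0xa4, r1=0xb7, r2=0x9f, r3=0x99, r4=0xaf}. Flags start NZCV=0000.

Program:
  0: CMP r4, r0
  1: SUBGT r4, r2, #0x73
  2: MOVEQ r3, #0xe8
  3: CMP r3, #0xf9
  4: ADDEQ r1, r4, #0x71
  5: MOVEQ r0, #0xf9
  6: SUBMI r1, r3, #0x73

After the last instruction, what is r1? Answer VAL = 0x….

VAL = 0x26

[0] flags=0010 → (cmp)
[1] flags=0010 GT?T → r4=0x2c
[2] flags=0010 EQ?F → skip
[3] flags=1000 → (cmp)
[4] flags=1000 EQ?F → skip
[5] flags=1000 EQ?F → skip
[6] flags=1000 MI?T → r1=0x26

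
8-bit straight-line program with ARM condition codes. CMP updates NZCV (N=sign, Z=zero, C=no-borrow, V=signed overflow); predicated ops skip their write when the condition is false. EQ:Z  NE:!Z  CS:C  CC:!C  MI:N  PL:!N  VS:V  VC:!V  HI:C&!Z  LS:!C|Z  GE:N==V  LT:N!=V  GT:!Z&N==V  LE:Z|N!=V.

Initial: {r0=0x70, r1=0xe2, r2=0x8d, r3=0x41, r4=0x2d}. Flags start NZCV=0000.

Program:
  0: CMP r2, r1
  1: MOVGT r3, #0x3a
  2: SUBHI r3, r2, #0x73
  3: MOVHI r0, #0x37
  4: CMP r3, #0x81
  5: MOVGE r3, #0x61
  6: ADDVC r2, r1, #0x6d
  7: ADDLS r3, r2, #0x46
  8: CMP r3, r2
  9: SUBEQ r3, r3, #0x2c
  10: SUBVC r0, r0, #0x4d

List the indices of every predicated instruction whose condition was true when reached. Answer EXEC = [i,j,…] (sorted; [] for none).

[0] flags=1000 → (cmp)
[1] flags=1000 GT?F → skip
[2] flags=1000 HI?F → skip
[3] flags=1000 HI?F → skip
[4] flags=1001 → (cmp)
[5] flags=1001 GE?T → r3=0x61
[6] flags=1001 VC?F → skip
[7] flags=1001 LS?T → r3=0xd3
[8] flags=0010 → (cmp)
[9] flags=0010 EQ?F → skip
[10] flags=0010 VC?T → r0=0x23

EXEC = [5,7,10]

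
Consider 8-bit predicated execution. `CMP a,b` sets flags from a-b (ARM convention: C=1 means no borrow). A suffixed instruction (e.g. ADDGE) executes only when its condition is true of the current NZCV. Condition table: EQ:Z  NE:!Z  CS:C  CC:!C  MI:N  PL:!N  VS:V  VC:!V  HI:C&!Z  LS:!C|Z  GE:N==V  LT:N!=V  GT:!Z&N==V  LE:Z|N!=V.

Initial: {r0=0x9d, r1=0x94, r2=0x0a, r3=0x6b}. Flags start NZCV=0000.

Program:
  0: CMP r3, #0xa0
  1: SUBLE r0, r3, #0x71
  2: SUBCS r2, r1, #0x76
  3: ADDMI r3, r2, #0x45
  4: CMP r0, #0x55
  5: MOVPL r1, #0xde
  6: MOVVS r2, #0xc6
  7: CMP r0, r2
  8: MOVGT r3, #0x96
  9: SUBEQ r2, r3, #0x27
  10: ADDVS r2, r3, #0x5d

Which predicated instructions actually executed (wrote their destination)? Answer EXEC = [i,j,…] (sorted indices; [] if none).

EXEC = [3,5,6]

[0] flags=1001 → (cmp)
[1] flags=1001 LE?F → skip
[2] flags=1001 CS?F → skip
[3] flags=1001 MI?T → r3=0x4f
[4] flags=0011 → (cmp)
[5] flags=0011 PL?T → r1=0xde
[6] flags=0011 VS?T → r2=0xc6
[7] flags=1000 → (cmp)
[8] flags=1000 GT?F → skip
[9] flags=1000 EQ?F → skip
[10] flags=1000 VS?F → skip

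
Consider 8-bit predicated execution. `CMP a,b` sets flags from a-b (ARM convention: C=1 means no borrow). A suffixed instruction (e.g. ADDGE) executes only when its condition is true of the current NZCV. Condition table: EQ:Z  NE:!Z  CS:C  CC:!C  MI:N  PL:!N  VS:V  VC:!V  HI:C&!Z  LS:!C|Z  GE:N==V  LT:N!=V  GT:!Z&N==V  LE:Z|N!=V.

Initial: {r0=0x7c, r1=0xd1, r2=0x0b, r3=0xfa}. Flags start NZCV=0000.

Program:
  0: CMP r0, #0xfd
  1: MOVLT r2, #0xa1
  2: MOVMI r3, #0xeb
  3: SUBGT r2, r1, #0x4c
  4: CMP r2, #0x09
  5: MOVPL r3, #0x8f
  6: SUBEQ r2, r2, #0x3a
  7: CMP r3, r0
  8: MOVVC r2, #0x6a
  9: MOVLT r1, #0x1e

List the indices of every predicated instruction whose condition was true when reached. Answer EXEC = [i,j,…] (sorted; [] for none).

0: ✓ CMP  NZCV=0000
1: · MOVLT
2: · MOVMI
3: ✓ SUBGT  r2←0x85
4: ✓ CMP  NZCV=0011
5: ✓ MOVPL  r3←0x8f
6: · SUBEQ
7: ✓ CMP  NZCV=0011
8: · MOVVC
9: ✓ MOVLT  r1←0x1e

EXEC = [3,5,9]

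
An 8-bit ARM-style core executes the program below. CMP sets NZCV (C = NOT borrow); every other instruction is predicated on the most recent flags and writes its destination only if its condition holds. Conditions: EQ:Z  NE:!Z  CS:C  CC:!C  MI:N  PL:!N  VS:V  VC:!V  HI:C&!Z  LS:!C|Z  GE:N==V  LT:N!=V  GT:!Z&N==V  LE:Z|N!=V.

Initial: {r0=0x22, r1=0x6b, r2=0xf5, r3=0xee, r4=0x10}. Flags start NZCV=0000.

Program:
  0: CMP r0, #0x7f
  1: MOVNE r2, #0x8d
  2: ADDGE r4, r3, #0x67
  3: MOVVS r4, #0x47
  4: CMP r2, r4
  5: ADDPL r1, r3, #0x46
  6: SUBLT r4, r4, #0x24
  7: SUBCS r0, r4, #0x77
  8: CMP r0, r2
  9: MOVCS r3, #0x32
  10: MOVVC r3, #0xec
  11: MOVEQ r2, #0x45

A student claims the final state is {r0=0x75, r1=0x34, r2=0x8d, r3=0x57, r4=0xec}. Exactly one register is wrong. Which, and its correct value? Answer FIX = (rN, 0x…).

FIX = (r3, 0xee)

0: ✓ CMP  NZCV=1000
1: ✓ MOVNE  r2←0x8d
2: · ADDGE
3: · MOVVS
4: ✓ CMP  NZCV=0011
5: ✓ ADDPL  r1←0x34
6: ✓ SUBLT  r4←0xec
7: ✓ SUBCS  r0←0x75
8: ✓ CMP  NZCV=1001
9: · MOVCS
10: · MOVVC
11: · MOVEQ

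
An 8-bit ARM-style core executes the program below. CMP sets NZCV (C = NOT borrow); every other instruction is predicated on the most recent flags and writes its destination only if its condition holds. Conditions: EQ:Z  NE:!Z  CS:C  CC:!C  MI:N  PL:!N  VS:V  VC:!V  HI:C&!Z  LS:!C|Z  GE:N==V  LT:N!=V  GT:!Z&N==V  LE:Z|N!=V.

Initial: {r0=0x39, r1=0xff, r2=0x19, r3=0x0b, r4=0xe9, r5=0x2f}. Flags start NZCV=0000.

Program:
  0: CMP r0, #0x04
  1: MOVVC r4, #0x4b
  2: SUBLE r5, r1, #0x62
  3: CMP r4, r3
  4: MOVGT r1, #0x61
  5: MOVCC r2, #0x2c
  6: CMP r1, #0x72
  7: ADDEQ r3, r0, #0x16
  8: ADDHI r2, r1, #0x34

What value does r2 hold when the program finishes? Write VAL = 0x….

VAL = 0x19

[0] flags=0010 → (cmp)
[1] flags=0010 VC?T → r4=0x4b
[2] flags=0010 LE?F → skip
[3] flags=0010 → (cmp)
[4] flags=0010 GT?T → r1=0x61
[5] flags=0010 CC?F → skip
[6] flags=1000 → (cmp)
[7] flags=1000 EQ?F → skip
[8] flags=1000 HI?F → skip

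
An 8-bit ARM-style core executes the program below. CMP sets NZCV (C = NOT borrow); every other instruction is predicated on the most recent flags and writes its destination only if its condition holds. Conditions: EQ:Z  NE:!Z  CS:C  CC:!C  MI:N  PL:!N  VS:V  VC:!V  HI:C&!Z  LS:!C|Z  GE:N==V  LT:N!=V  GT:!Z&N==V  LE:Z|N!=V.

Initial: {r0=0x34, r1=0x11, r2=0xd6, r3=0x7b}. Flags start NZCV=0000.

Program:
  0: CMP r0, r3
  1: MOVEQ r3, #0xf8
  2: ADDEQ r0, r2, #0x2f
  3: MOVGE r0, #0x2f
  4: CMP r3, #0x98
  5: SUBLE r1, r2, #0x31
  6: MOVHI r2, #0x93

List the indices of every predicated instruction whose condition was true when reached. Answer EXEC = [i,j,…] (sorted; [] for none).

EXEC = []

[0] flags=1000 → (cmp)
[1] flags=1000 EQ?F → skip
[2] flags=1000 EQ?F → skip
[3] flags=1000 GE?F → skip
[4] flags=1001 → (cmp)
[5] flags=1001 LE?F → skip
[6] flags=1001 HI?F → skip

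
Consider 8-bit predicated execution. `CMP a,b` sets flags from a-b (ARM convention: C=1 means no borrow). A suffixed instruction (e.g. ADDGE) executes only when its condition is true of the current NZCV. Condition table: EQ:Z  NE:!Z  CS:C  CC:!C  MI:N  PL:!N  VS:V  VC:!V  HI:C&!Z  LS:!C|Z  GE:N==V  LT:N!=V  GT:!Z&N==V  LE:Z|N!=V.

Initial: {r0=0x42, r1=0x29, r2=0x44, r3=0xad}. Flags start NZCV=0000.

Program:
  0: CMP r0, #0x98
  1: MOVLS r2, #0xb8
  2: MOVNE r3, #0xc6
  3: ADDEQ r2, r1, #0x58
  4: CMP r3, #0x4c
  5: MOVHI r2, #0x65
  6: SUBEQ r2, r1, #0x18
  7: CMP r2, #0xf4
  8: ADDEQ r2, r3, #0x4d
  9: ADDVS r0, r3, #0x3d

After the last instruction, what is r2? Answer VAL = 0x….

VAL = 0x65

0: ✓ CMP  NZCV=1001
1: ✓ MOVLS  r2←0xb8
2: ✓ MOVNE  r3←0xc6
3: · ADDEQ
4: ✓ CMP  NZCV=0011
5: ✓ MOVHI  r2←0x65
6: · SUBEQ
7: ✓ CMP  NZCV=0000
8: · ADDEQ
9: · ADDVS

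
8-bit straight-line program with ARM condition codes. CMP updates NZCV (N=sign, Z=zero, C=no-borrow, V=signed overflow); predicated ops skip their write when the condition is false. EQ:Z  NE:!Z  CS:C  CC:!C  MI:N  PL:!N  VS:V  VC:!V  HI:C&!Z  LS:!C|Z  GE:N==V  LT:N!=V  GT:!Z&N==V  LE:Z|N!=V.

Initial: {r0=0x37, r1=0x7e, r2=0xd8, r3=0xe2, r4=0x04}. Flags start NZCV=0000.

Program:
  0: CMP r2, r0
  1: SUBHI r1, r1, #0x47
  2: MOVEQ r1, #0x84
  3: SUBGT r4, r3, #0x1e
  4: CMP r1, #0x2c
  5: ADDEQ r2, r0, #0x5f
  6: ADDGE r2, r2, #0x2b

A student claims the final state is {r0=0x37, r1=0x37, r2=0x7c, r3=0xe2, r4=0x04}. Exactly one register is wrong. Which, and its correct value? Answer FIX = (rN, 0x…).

FIX = (r2, 0x03)

0: ✓ CMP  NZCV=1010
1: ✓ SUBHI  r1←0x37
2: · MOVEQ
3: · SUBGT
4: ✓ CMP  NZCV=0010
5: · ADDEQ
6: ✓ ADDGE  r2←0x03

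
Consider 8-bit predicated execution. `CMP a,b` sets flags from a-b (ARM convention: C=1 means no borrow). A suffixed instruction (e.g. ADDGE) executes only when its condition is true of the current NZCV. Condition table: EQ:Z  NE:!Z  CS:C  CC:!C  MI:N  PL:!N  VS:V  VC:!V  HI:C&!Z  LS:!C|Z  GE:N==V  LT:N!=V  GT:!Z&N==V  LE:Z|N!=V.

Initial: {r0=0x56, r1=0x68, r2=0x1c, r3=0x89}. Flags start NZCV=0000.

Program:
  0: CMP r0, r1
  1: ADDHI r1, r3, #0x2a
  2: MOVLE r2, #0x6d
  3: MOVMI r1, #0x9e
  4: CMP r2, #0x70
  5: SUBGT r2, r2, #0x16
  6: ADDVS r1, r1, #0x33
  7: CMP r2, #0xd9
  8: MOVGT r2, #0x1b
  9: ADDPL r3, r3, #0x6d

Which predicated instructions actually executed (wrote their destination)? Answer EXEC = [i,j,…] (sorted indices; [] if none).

EXEC = [2,3,8]

[0] flags=1000 → (cmp)
[1] flags=1000 HI?F → skip
[2] flags=1000 LE?T → r2=0x6d
[3] flags=1000 MI?T → r1=0x9e
[4] flags=1000 → (cmp)
[5] flags=1000 GT?F → skip
[6] flags=1000 VS?F → skip
[7] flags=1001 → (cmp)
[8] flags=1001 GT?T → r2=0x1b
[9] flags=1001 PL?F → skip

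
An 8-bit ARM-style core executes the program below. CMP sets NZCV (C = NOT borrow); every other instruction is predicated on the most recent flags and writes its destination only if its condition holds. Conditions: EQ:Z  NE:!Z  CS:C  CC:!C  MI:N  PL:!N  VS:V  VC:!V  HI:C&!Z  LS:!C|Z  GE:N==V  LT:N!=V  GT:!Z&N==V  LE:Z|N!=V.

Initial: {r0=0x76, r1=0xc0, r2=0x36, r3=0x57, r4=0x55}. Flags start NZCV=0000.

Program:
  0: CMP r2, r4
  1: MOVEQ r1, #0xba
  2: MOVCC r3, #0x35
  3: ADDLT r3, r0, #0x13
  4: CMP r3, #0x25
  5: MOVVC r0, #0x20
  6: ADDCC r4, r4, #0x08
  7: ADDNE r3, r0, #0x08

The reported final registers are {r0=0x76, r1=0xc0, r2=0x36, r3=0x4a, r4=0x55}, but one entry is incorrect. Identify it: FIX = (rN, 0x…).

FIX = (r3, 0x7e)

[0] flags=1000 → (cmp)
[1] flags=1000 EQ?F → skip
[2] flags=1000 CC?T → r3=0x35
[3] flags=1000 LT?T → r3=0x89
[4] flags=0011 → (cmp)
[5] flags=0011 VC?F → skip
[6] flags=0011 CC?F → skip
[7] flags=0011 NE?T → r3=0x7e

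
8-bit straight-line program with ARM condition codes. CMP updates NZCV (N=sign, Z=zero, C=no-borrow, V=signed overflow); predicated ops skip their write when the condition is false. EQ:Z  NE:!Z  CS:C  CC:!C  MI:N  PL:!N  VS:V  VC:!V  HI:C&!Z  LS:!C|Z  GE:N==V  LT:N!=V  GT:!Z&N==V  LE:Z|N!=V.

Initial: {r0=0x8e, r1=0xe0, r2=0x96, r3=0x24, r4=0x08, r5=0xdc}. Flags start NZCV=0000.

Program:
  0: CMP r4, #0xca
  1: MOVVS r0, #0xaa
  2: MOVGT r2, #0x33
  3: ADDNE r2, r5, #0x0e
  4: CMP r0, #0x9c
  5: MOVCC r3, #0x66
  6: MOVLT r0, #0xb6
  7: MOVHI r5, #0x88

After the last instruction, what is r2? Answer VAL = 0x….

VAL = 0xea

[0] flags=0000 → (cmp)
[1] flags=0000 VS?F → skip
[2] flags=0000 GT?T → r2=0x33
[3] flags=0000 NE?T → r2=0xea
[4] flags=1000 → (cmp)
[5] flags=1000 CC?T → r3=0x66
[6] flags=1000 LT?T → r0=0xb6
[7] flags=1000 HI?F → skip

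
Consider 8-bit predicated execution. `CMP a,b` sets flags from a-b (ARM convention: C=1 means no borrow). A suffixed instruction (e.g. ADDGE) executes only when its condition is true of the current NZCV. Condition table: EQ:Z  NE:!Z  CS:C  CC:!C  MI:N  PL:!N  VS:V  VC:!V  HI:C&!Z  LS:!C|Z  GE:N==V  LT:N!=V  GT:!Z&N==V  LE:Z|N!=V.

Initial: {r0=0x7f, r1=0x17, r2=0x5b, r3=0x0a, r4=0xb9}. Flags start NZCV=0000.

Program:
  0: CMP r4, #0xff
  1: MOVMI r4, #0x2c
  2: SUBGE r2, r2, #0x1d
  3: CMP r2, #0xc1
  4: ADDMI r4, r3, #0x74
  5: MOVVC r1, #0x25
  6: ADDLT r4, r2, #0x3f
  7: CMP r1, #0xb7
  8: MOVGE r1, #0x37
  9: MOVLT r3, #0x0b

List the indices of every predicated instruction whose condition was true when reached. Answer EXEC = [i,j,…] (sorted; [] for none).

EXEC = [1,4,8]

[0] flags=1000 → (cmp)
[1] flags=1000 MI?T → r4=0x2c
[2] flags=1000 GE?F → skip
[3] flags=1001 → (cmp)
[4] flags=1001 MI?T → r4=0x7e
[5] flags=1001 VC?F → skip
[6] flags=1001 LT?F → skip
[7] flags=0000 → (cmp)
[8] flags=0000 GE?T → r1=0x37
[9] flags=0000 LT?F → skip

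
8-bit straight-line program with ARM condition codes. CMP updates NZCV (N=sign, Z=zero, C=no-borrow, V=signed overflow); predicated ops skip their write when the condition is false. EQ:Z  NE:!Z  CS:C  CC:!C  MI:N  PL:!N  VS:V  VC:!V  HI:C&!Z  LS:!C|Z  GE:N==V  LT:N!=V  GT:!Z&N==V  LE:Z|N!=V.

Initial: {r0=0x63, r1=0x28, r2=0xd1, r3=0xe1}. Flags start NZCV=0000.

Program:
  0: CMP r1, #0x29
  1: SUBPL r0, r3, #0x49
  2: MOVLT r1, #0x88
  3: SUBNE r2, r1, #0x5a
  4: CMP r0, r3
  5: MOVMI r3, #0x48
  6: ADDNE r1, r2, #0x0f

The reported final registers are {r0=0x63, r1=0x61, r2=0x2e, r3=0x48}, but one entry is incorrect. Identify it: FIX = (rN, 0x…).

FIX = (r1, 0x3d)

0: ✓ CMP  NZCV=1000
1: · SUBPL
2: ✓ MOVLT  r1←0x88
3: ✓ SUBNE  r2←0x2e
4: ✓ CMP  NZCV=1001
5: ✓ MOVMI  r3←0x48
6: ✓ ADDNE  r1←0x3d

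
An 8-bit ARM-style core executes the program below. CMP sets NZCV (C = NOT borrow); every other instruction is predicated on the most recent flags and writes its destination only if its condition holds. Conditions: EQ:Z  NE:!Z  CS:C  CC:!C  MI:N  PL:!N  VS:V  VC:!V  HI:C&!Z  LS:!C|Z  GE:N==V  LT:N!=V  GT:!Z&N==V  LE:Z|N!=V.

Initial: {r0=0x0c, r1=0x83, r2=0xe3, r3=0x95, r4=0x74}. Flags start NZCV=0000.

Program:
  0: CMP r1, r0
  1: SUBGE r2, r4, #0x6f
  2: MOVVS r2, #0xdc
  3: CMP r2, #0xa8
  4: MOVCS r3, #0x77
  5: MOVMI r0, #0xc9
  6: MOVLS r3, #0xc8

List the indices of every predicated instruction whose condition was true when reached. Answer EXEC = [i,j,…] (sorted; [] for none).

EXEC = [2,4]

0: ✓ CMP  NZCV=0011
1: · SUBGE
2: ✓ MOVVS  r2←0xdc
3: ✓ CMP  NZCV=0010
4: ✓ MOVCS  r3←0x77
5: · MOVMI
6: · MOVLS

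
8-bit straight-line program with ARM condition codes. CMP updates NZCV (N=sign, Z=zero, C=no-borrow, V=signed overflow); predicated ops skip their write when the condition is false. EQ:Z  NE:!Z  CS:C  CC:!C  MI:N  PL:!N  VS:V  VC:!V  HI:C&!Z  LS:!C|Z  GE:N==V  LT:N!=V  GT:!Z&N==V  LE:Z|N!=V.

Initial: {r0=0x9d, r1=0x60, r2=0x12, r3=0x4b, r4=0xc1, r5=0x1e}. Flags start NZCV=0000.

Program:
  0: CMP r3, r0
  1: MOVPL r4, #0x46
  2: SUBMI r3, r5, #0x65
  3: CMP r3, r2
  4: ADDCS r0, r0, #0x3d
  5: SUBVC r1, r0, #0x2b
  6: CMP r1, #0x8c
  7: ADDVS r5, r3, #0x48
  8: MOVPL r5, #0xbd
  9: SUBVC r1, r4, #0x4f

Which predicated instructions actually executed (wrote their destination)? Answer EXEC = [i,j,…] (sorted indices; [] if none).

[0] flags=1001 → (cmp)
[1] flags=1001 PL?F → skip
[2] flags=1001 MI?T → r3=0xb9
[3] flags=1010 → (cmp)
[4] flags=1010 CS?T → r0=0xda
[5] flags=1010 VC?T → r1=0xaf
[6] flags=0010 → (cmp)
[7] flags=0010 VS?F → skip
[8] flags=0010 PL?T → r5=0xbd
[9] flags=0010 VC?T → r1=0x72

EXEC = [2,4,5,8,9]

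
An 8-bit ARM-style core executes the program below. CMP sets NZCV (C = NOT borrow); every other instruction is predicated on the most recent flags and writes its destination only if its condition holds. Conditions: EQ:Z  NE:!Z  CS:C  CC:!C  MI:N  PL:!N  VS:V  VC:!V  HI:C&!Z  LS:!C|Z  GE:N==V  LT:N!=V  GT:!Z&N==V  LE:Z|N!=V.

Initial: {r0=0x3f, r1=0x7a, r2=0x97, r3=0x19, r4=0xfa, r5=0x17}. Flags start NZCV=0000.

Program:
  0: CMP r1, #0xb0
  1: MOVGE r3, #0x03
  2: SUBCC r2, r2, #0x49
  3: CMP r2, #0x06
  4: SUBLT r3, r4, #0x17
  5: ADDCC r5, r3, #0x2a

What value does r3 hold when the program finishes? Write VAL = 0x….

VAL = 0x03

0: ✓ CMP  NZCV=1001
1: ✓ MOVGE  r3←0x03
2: ✓ SUBCC  r2←0x4e
3: ✓ CMP  NZCV=0010
4: · SUBLT
5: · ADDCC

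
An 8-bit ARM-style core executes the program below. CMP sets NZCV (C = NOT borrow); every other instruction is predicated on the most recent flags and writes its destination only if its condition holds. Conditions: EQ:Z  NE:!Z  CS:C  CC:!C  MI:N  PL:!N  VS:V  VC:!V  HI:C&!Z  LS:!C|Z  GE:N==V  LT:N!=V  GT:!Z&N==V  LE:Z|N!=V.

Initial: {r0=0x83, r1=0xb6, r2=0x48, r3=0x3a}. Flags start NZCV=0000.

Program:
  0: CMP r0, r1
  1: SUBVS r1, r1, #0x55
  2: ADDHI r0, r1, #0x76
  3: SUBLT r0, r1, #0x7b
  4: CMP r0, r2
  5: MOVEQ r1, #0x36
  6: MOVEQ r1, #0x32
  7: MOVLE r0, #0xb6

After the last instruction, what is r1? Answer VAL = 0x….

VAL = 0xb6

[0] flags=1000 → (cmp)
[1] flags=1000 VS?F → skip
[2] flags=1000 HI?F → skip
[3] flags=1000 LT?T → r0=0x3b
[4] flags=1000 → (cmp)
[5] flags=1000 EQ?F → skip
[6] flags=1000 EQ?F → skip
[7] flags=1000 LE?T → r0=0xb6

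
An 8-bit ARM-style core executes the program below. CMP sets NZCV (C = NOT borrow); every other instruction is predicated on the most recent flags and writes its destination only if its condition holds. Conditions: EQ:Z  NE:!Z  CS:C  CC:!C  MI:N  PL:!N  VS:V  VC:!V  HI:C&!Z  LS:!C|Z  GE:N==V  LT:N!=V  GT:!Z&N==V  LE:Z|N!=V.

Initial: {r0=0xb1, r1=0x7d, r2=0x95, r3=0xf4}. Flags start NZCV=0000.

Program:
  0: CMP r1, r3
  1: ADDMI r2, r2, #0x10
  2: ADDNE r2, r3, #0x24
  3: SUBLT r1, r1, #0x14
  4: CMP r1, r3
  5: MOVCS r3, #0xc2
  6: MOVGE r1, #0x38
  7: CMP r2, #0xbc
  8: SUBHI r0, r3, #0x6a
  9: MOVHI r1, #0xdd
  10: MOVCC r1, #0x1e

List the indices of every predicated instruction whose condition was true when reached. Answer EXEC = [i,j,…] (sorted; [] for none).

[0] flags=1001 → (cmp)
[1] flags=1001 MI?T → r2=0xa5
[2] flags=1001 NE?T → r2=0x18
[3] flags=1001 LT?F → skip
[4] flags=1001 → (cmp)
[5] flags=1001 CS?F → skip
[6] flags=1001 GE?T → r1=0x38
[7] flags=0000 → (cmp)
[8] flags=0000 HI?F → skip
[9] flags=0000 HI?F → skip
[10] flags=0000 CC?T → r1=0x1e

EXEC = [1,2,6,10]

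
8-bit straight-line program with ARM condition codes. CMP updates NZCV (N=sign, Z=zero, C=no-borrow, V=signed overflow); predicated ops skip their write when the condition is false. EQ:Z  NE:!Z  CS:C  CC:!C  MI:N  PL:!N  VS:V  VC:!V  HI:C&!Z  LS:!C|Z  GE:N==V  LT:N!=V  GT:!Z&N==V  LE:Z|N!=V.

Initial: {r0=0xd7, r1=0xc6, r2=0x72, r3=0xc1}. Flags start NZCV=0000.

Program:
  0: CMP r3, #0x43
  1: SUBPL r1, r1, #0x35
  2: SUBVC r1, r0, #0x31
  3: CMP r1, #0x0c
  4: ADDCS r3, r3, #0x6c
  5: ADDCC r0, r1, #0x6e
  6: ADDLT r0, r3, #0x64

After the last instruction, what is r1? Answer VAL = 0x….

[0] flags=0011 → (cmp)
[1] flags=0011 PL?T → r1=0x91
[2] flags=0011 VC?F → skip
[3] flags=1010 → (cmp)
[4] flags=1010 CS?T → r3=0x2d
[5] flags=1010 CC?F → skip
[6] flags=1010 LT?T → r0=0x91

VAL = 0x91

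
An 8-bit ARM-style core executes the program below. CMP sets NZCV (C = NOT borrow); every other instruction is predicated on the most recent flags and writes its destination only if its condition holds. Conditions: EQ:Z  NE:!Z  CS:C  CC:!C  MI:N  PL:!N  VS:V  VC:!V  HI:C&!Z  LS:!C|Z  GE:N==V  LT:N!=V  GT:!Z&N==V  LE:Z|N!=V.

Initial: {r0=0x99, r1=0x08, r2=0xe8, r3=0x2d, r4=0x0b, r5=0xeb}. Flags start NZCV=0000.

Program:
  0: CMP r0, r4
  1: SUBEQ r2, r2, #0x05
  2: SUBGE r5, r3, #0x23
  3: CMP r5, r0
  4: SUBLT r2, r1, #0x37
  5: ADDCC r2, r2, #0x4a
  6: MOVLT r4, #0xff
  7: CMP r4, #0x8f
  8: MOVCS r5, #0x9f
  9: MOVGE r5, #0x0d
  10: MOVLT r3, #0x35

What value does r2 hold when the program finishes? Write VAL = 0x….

VAL = 0xe8

0: ✓ CMP  NZCV=1010
1: · SUBEQ
2: · SUBGE
3: ✓ CMP  NZCV=0010
4: · SUBLT
5: · ADDCC
6: · MOVLT
7: ✓ CMP  NZCV=0000
8: · MOVCS
9: ✓ MOVGE  r5←0x0d
10: · MOVLT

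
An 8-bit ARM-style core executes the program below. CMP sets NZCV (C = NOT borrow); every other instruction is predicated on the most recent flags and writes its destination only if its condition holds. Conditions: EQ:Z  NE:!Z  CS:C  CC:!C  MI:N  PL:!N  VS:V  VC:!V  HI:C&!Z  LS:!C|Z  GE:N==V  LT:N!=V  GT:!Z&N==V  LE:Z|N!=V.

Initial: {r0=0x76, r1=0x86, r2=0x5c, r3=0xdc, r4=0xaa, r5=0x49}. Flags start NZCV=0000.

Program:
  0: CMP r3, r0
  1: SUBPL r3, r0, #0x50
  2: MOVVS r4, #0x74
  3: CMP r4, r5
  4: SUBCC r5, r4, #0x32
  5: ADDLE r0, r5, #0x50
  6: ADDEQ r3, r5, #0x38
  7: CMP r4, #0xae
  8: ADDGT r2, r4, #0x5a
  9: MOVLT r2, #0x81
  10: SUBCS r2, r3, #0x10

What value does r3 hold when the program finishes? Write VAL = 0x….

VAL = 0x26

0: ✓ CMP  NZCV=0011
1: ✓ SUBPL  r3←0x26
2: ✓ MOVVS  r4←0x74
3: ✓ CMP  NZCV=0010
4: · SUBCC
5: · ADDLE
6: · ADDEQ
7: ✓ CMP  NZCV=1001
8: ✓ ADDGT  r2←0xce
9: · MOVLT
10: · SUBCS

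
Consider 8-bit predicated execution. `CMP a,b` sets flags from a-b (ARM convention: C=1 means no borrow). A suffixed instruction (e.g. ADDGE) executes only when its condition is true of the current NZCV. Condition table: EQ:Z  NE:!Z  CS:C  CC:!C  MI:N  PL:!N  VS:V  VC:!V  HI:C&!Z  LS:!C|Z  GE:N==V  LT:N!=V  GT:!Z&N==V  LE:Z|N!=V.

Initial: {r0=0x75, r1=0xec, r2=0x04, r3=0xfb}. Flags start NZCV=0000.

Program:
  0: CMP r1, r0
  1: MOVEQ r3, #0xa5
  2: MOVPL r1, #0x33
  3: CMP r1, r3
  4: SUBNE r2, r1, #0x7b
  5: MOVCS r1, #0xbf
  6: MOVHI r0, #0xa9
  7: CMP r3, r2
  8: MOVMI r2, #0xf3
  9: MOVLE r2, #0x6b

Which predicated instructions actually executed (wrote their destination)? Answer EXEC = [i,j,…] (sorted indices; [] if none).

0: ✓ CMP  NZCV=0011
1: · MOVEQ
2: ✓ MOVPL  r1←0x33
3: ✓ CMP  NZCV=0000
4: ✓ SUBNE  r2←0xb8
5: · MOVCS
6: · MOVHI
7: ✓ CMP  NZCV=0010
8: · MOVMI
9: · MOVLE

EXEC = [2,4]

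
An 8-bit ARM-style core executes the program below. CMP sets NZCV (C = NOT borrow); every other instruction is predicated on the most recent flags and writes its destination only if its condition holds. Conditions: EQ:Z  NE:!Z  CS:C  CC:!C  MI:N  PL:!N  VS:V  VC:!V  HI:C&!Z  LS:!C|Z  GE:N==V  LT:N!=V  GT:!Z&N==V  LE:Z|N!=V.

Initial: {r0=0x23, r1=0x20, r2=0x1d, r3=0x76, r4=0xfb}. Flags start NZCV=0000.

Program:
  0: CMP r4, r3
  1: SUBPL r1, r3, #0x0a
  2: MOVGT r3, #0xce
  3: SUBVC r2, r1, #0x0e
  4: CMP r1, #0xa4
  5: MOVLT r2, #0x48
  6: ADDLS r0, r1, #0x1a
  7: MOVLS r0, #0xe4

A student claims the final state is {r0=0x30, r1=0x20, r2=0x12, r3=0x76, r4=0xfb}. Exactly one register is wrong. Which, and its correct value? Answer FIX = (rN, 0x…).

[0] flags=1010 → (cmp)
[1] flags=1010 PL?F → skip
[2] flags=1010 GT?F → skip
[3] flags=1010 VC?T → r2=0x12
[4] flags=0000 → (cmp)
[5] flags=0000 LT?F → skip
[6] flags=0000 LS?T → r0=0x3a
[7] flags=0000 LS?T → r0=0xe4

FIX = (r0, 0xe4)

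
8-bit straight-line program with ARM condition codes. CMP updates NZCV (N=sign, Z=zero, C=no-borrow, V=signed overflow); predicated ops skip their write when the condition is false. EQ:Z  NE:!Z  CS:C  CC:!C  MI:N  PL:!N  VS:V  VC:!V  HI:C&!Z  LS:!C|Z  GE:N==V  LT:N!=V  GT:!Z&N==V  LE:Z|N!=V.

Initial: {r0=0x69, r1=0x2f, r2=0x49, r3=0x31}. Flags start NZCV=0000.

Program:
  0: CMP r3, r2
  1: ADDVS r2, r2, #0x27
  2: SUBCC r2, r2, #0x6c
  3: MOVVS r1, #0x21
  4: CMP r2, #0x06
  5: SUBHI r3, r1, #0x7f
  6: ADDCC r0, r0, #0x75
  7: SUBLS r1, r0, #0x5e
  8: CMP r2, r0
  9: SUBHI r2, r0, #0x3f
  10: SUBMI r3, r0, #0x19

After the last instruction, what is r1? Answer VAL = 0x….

0: ✓ CMP  NZCV=1000
1: · ADDVS
2: ✓ SUBCC  r2←0xdd
3: · MOVVS
4: ✓ CMP  NZCV=1010
5: ✓ SUBHI  r3←0xb0
6: · ADDCC
7: · SUBLS
8: ✓ CMP  NZCV=0011
9: ✓ SUBHI  r2←0x2a
10: · SUBMI

VAL = 0x2f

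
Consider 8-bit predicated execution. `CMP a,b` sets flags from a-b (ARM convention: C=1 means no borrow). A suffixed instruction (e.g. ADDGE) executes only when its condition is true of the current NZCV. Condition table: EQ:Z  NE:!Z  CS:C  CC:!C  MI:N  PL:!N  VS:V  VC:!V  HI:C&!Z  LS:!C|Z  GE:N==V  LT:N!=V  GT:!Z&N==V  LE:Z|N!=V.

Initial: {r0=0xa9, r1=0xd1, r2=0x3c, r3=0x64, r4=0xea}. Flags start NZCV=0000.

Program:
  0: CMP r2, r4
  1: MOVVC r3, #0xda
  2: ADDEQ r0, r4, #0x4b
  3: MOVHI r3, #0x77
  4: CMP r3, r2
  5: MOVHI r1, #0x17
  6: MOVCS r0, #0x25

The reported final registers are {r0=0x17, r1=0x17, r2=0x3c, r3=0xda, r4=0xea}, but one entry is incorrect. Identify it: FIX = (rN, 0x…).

FIX = (r0, 0x25)

0: ✓ CMP  NZCV=0000
1: ✓ MOVVC  r3←0xda
2: · ADDEQ
3: · MOVHI
4: ✓ CMP  NZCV=1010
5: ✓ MOVHI  r1←0x17
6: ✓ MOVCS  r0←0x25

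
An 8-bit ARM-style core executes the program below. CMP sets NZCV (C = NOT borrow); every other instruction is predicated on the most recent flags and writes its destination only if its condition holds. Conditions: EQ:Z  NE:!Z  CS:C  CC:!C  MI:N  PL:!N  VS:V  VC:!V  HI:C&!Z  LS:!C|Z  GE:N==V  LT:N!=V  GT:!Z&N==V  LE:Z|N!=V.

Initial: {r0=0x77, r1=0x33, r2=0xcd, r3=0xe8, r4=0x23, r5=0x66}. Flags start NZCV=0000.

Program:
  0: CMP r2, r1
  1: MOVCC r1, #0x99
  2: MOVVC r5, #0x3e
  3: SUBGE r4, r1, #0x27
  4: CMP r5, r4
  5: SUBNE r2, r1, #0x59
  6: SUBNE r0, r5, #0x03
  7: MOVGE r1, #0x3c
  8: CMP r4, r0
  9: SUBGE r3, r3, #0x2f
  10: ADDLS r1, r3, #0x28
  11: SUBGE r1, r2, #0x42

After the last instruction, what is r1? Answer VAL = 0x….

VAL = 0x10

[0] flags=1010 → (cmp)
[1] flags=1010 CC?F → skip
[2] flags=1010 VC?T → r5=0x3e
[3] flags=1010 GE?F → skip
[4] flags=0010 → (cmp)
[5] flags=0010 NE?T → r2=0xda
[6] flags=0010 NE?T → r0=0x3b
[7] flags=0010 GE?T → r1=0x3c
[8] flags=1000 → (cmp)
[9] flags=1000 GE?F → skip
[10] flags=1000 LS?T → r1=0x10
[11] flags=1000 GE?F → skip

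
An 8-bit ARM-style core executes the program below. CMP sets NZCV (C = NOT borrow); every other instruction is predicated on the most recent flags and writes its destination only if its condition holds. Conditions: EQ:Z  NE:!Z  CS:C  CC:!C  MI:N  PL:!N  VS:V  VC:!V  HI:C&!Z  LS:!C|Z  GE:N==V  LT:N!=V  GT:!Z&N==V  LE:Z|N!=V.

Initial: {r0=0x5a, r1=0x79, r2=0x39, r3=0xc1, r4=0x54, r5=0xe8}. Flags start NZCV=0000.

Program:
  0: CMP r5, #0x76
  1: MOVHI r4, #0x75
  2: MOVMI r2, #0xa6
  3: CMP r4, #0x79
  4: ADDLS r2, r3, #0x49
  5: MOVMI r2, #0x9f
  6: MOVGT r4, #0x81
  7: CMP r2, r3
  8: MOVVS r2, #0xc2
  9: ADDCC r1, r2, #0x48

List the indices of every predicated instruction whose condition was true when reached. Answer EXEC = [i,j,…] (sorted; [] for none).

0: ✓ CMP  NZCV=0011
1: ✓ MOVHI  r4←0x75
2: · MOVMI
3: ✓ CMP  NZCV=1000
4: ✓ ADDLS  r2←0x0a
5: ✓ MOVMI  r2←0x9f
6: · MOVGT
7: ✓ CMP  NZCV=1000
8: · MOVVS
9: ✓ ADDCC  r1←0xe7

EXEC = [1,4,5,9]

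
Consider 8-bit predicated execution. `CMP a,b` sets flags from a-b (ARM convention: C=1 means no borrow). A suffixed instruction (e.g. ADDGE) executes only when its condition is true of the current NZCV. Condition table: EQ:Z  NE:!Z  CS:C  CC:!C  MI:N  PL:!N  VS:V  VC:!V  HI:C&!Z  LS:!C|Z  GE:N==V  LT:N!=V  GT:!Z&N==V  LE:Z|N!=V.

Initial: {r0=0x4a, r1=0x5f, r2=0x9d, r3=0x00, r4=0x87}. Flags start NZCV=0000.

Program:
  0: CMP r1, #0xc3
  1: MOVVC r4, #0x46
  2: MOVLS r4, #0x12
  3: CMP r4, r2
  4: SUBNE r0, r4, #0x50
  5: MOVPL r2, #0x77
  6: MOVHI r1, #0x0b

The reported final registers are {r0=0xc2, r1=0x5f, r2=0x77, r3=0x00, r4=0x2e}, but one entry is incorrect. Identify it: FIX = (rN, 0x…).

FIX = (r4, 0x12)

[0] flags=1001 → (cmp)
[1] flags=1001 VC?F → skip
[2] flags=1001 LS?T → r4=0x12
[3] flags=0000 → (cmp)
[4] flags=0000 NE?T → r0=0xc2
[5] flags=0000 PL?T → r2=0x77
[6] flags=0000 HI?F → skip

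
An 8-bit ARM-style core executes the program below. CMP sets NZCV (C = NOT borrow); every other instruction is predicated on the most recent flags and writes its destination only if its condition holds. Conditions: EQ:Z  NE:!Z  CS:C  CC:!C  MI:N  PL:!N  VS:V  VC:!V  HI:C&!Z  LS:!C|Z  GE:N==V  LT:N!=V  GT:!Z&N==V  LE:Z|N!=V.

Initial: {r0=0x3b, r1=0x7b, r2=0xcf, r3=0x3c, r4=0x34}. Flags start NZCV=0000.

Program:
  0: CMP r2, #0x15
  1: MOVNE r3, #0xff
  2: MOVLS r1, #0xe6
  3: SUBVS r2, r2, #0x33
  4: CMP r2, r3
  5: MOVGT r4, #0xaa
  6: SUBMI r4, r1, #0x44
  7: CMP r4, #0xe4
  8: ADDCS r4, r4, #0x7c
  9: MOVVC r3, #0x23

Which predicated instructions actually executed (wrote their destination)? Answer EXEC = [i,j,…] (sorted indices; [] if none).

EXEC = [1,6,9]

[0] flags=1010 → (cmp)
[1] flags=1010 NE?T → r3=0xff
[2] flags=1010 LS?F → skip
[3] flags=1010 VS?F → skip
[4] flags=1000 → (cmp)
[5] flags=1000 GT?F → skip
[6] flags=1000 MI?T → r4=0x37
[7] flags=0000 → (cmp)
[8] flags=0000 CS?F → skip
[9] flags=0000 VC?T → r3=0x23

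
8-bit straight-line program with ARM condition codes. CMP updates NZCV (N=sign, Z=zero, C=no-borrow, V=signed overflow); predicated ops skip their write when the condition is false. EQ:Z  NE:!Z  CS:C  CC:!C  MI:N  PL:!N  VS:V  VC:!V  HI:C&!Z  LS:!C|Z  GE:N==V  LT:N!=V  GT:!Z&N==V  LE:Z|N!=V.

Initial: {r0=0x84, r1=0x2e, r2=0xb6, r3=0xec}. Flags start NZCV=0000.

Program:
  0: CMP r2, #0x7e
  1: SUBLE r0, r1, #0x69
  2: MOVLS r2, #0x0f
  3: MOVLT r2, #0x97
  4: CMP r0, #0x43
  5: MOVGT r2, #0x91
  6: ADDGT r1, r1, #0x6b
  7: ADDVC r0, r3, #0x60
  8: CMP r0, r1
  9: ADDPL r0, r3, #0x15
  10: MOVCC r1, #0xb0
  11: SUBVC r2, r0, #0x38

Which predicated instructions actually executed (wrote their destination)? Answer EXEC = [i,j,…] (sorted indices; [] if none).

EXEC = [1,3,7,9,11]

0: ✓ CMP  NZCV=0011
1: ✓ SUBLE  r0←0xc5
2: · MOVLS
3: ✓ MOVLT  r2←0x97
4: ✓ CMP  NZCV=1010
5: · MOVGT
6: · ADDGT
7: ✓ ADDVC  r0←0x4c
8: ✓ CMP  NZCV=0010
9: ✓ ADDPL  r0←0x01
10: · MOVCC
11: ✓ SUBVC  r2←0xc9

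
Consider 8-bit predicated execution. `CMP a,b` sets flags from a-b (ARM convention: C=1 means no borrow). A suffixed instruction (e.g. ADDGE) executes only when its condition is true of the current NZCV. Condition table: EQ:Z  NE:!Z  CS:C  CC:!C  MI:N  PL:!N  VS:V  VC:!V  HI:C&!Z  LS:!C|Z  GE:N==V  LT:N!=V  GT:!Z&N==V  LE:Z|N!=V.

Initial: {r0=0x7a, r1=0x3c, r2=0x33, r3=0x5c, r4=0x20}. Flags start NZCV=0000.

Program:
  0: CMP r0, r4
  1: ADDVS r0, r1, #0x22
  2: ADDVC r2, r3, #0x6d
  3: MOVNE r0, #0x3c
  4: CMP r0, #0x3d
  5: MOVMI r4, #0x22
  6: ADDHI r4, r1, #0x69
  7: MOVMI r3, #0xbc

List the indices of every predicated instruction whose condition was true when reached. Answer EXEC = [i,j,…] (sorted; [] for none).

EXEC = [2,3,5,7]

0: ✓ CMP  NZCV=0010
1: · ADDVS
2: ✓ ADDVC  r2←0xc9
3: ✓ MOVNE  r0←0x3c
4: ✓ CMP  NZCV=1000
5: ✓ MOVMI  r4←0x22
6: · ADDHI
7: ✓ MOVMI  r3←0xbc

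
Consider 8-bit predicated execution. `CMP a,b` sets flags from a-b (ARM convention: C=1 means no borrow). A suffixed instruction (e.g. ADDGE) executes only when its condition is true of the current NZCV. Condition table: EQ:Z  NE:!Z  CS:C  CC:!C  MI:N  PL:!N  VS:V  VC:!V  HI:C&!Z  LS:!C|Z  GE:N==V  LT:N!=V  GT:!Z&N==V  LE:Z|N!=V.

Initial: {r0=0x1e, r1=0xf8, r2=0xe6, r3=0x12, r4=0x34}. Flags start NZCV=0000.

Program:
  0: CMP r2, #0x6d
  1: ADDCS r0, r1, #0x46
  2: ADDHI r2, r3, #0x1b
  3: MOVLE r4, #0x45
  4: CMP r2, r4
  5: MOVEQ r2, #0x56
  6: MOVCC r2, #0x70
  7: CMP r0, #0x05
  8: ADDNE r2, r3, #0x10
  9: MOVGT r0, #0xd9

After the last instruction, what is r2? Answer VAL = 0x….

0: ✓ CMP  NZCV=0011
1: ✓ ADDCS  r0←0x3e
2: ✓ ADDHI  r2←0x2d
3: ✓ MOVLE  r4←0x45
4: ✓ CMP  NZCV=1000
5: · MOVEQ
6: ✓ MOVCC  r2←0x70
7: ✓ CMP  NZCV=0010
8: ✓ ADDNE  r2←0x22
9: ✓ MOVGT  r0←0xd9

VAL = 0x22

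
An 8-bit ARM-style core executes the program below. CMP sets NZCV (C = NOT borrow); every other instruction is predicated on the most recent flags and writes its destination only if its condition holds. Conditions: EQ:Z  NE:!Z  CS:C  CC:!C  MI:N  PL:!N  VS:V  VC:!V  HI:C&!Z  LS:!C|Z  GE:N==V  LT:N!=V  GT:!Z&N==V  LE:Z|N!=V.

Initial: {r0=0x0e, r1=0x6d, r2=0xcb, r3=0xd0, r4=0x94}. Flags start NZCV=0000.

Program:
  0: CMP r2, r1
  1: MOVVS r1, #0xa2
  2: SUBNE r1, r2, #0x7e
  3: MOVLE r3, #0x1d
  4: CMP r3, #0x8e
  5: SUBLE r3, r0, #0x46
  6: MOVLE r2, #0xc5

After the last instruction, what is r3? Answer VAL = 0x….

0: ✓ CMP  NZCV=0011
1: ✓ MOVVS  r1←0xa2
2: ✓ SUBNE  r1←0x4d
3: ✓ MOVLE  r3←0x1d
4: ✓ CMP  NZCV=1001
5: · SUBLE
6: · MOVLE

VAL = 0x1d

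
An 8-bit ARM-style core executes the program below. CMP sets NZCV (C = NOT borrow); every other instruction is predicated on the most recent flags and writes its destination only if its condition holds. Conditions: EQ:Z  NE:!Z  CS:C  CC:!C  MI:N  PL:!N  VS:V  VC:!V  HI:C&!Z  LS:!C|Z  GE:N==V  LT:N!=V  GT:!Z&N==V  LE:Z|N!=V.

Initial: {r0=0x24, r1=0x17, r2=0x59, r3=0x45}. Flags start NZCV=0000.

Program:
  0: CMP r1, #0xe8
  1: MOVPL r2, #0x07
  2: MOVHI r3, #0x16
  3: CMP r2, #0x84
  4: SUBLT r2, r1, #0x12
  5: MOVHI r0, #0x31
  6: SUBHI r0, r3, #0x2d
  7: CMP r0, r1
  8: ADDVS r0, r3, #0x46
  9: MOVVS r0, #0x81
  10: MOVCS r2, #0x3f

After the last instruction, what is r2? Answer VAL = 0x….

VAL = 0x3f

0: ✓ CMP  NZCV=0000
1: ✓ MOVPL  r2←0x07
2: · MOVHI
3: ✓ CMP  NZCV=1001
4: · SUBLT
5: · MOVHI
6: · SUBHI
7: ✓ CMP  NZCV=0010
8: · ADDVS
9: · MOVVS
10: ✓ MOVCS  r2←0x3f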